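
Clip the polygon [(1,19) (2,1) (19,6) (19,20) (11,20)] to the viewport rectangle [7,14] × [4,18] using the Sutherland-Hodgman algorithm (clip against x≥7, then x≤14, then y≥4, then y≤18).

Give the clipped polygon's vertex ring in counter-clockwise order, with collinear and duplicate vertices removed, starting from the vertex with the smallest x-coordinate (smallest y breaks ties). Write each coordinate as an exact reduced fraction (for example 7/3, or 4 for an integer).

1. After x ≥ 7: [(7,98/5) (7,42/17) (19,6) (19,20) (11,20)]
2. After x ≤ 14: [(7,98/5) (7,42/17) (14,77/17) (14,20) (11,20)]
3. After y ≥ 4: [(7,98/5) (7,4) (61/5,4) (14,77/17) (14,20) (11,20)]
4. After y ≤ 18: [(7,18) (7,4) (61/5,4) (14,77/17) (14,18)]
5. Canonical ring: [(7,4) (61/5,4) (14,77/17) (14,18) (7,18)]

Clipped polygon: [(7,4) (61/5,4) (14,77/17) (14,18) (7,18)]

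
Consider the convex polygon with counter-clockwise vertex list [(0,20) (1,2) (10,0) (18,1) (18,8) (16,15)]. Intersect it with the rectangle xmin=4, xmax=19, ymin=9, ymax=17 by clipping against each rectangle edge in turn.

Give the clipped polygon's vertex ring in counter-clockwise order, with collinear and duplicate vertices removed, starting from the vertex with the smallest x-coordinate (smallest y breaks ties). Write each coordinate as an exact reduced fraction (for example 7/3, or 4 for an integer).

Clipped polygon: [(4,9) (124/7,9) (16,15) (48/5,17) (4,17)]

1. After x ≥ 4: [(4,75/4) (4,4/3) (10,0) (18,1) (18,8) (16,15)]
2. After x ≤ 19: [(4,75/4) (4,4/3) (10,0) (18,1) (18,8) (16,15)]
3. After y ≥ 9: [(4,75/4) (4,9) (124/7,9) (16,15)]
4. After y ≤ 17: [(48/5,17) (4,17) (4,9) (124/7,9) (16,15)]
5. Canonical ring: [(4,9) (124/7,9) (16,15) (48/5,17) (4,17)]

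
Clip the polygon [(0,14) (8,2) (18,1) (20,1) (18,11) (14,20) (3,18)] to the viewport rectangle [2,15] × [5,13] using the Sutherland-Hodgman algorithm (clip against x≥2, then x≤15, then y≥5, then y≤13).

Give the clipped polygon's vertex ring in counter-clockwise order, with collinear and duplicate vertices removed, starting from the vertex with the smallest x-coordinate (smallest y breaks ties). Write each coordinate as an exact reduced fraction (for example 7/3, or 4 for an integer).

1. After x ≥ 2: [(2,50/3) (2,11) (8,2) (18,1) (20,1) (18,11) (14,20) (3,18)]
2. After x ≤ 15: [(2,50/3) (2,11) (8,2) (15,13/10) (15,71/4) (14,20) (3,18)]
3. After y ≥ 5: [(2,50/3) (2,11) (6,5) (15,5) (15,71/4) (14,20) (3,18)]
4. After y ≤ 13: [(2,13) (2,11) (6,5) (15,5) (15,13)]
5. Canonical ring: [(2,11) (6,5) (15,5) (15,13) (2,13)]

Clipped polygon: [(2,11) (6,5) (15,5) (15,13) (2,13)]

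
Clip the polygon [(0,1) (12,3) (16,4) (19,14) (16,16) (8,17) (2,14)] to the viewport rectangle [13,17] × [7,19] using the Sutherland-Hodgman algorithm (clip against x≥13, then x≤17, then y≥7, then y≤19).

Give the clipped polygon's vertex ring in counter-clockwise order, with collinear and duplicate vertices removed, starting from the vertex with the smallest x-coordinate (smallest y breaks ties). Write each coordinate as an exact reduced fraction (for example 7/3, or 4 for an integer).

1. After x ≥ 13: [(13,13/4) (16,4) (19,14) (16,16) (13,131/8)]
2. After x ≤ 17: [(13,13/4) (16,4) (17,22/3) (17,46/3) (16,16) (13,131/8)]
3. After y ≥ 7: [(13,7) (169/10,7) (17,22/3) (17,46/3) (16,16) (13,131/8)]
4. After y ≤ 19: [(13,7) (169/10,7) (17,22/3) (17,46/3) (16,16) (13,131/8)]
5. Canonical ring: [(13,7) (169/10,7) (17,22/3) (17,46/3) (16,16) (13,131/8)]

Clipped polygon: [(13,7) (169/10,7) (17,22/3) (17,46/3) (16,16) (13,131/8)]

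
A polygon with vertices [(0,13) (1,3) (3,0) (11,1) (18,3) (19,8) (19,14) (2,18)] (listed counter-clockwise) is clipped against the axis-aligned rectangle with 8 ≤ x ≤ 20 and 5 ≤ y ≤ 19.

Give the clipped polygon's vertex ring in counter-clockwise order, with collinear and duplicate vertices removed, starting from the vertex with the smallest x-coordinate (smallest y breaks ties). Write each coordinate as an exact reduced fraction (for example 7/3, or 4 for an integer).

Clipped polygon: [(8,5) (92/5,5) (19,8) (19,14) (8,282/17)]

1. After x ≥ 8: [(8,5/8) (11,1) (18,3) (19,8) (19,14) (8,282/17)]
2. After x ≤ 20: [(8,5/8) (11,1) (18,3) (19,8) (19,14) (8,282/17)]
3. After y ≥ 5: [(8,5) (92/5,5) (19,8) (19,14) (8,282/17)]
4. After y ≤ 19: [(8,5) (92/5,5) (19,8) (19,14) (8,282/17)]
5. Canonical ring: [(8,5) (92/5,5) (19,8) (19,14) (8,282/17)]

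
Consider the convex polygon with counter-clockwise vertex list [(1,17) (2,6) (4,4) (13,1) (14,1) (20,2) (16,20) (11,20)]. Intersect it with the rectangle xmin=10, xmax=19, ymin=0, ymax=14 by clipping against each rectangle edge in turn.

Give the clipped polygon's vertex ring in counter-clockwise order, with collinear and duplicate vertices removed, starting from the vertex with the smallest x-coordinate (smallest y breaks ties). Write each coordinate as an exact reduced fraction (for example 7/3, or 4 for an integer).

Clipped polygon: [(10,2) (13,1) (14,1) (19,11/6) (19,13/2) (52/3,14) (10,14)]

1. After x ≥ 10: [(10,197/10) (10,2) (13,1) (14,1) (20,2) (16,20) (11,20)]
2. After x ≤ 19: [(10,197/10) (10,2) (13,1) (14,1) (19,11/6) (19,13/2) (16,20) (11,20)]
3. After y ≥ 0: [(10,197/10) (10,2) (13,1) (14,1) (19,11/6) (19,13/2) (16,20) (11,20)]
4. After y ≤ 14: [(10,14) (10,2) (13,1) (14,1) (19,11/6) (19,13/2) (52/3,14)]
5. Canonical ring: [(10,2) (13,1) (14,1) (19,11/6) (19,13/2) (52/3,14) (10,14)]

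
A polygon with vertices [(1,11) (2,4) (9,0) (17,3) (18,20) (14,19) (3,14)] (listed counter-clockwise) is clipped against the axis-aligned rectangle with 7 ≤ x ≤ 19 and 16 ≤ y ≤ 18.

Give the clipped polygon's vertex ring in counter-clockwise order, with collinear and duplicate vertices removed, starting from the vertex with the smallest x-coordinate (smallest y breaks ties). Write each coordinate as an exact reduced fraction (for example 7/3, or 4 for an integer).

Clipped polygon: [(37/5,16) (302/17,16) (304/17,18) (59/5,18)]

1. After x ≥ 7: [(7,8/7) (9,0) (17,3) (18,20) (14,19) (7,174/11)]
2. After x ≤ 19: [(7,8/7) (9,0) (17,3) (18,20) (14,19) (7,174/11)]
3. After y ≥ 16: [(302/17,16) (18,20) (14,19) (37/5,16)]
4. After y ≤ 18: [(302/17,16) (304/17,18) (59/5,18) (37/5,16)]
5. Canonical ring: [(37/5,16) (302/17,16) (304/17,18) (59/5,18)]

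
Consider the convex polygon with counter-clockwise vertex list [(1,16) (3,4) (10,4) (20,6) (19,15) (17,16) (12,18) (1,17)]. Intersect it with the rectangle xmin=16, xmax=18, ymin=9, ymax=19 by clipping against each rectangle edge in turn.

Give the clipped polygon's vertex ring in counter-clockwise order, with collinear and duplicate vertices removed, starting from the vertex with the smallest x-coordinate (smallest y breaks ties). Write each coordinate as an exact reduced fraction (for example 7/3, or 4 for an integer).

Clipped polygon: [(16,9) (18,9) (18,31/2) (17,16) (16,82/5)]

1. After x ≥ 16: [(16,26/5) (20,6) (19,15) (17,16) (16,82/5)]
2. After x ≤ 18: [(16,26/5) (18,28/5) (18,31/2) (17,16) (16,82/5)]
3. After y ≥ 9: [(16,9) (18,9) (18,31/2) (17,16) (16,82/5)]
4. After y ≤ 19: [(16,9) (18,9) (18,31/2) (17,16) (16,82/5)]
5. Canonical ring: [(16,9) (18,9) (18,31/2) (17,16) (16,82/5)]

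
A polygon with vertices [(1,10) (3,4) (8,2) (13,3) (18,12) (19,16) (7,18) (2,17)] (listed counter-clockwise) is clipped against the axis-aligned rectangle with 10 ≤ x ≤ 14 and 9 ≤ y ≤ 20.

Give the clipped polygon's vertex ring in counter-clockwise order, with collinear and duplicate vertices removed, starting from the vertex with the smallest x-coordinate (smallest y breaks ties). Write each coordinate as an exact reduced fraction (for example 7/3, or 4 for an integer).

1. After x ≥ 10: [(10,12/5) (13,3) (18,12) (19,16) (10,35/2)]
2. After x ≤ 14: [(10,12/5) (13,3) (14,24/5) (14,101/6) (10,35/2)]
3. After y ≥ 9: [(10,9) (14,9) (14,101/6) (10,35/2)]
4. After y ≤ 20: [(10,9) (14,9) (14,101/6) (10,35/2)]
5. Canonical ring: [(10,9) (14,9) (14,101/6) (10,35/2)]

Clipped polygon: [(10,9) (14,9) (14,101/6) (10,35/2)]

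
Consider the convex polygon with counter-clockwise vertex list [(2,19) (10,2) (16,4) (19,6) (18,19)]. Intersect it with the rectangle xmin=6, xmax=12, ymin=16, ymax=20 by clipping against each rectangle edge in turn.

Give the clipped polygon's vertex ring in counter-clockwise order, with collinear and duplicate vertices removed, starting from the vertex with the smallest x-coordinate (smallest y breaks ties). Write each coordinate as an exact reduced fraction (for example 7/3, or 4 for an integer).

Clipped polygon: [(6,16) (12,16) (12,19) (6,19)]

1. After x ≥ 6: [(6,19) (6,21/2) (10,2) (16,4) (19,6) (18,19)]
2. After x ≤ 12: [(12,19) (6,19) (6,21/2) (10,2) (12,8/3)]
3. After y ≥ 16: [(12,16) (12,19) (6,19) (6,16)]
4. After y ≤ 20: [(12,16) (12,19) (6,19) (6,16)]
5. Canonical ring: [(6,16) (12,16) (12,19) (6,19)]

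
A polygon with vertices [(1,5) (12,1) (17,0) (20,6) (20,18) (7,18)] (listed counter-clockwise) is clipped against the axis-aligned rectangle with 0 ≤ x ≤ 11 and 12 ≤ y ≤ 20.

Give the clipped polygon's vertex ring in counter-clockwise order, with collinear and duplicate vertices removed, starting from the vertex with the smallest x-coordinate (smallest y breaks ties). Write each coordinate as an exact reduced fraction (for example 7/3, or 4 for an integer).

Clipped polygon: [(55/13,12) (11,12) (11,18) (7,18)]

1. After x ≥ 0: [(1,5) (12,1) (17,0) (20,6) (20,18) (7,18)]
2. After x ≤ 11: [(1,5) (11,15/11) (11,18) (7,18)]
3. After y ≥ 12: [(55/13,12) (11,12) (11,18) (7,18)]
4. After y ≤ 20: [(55/13,12) (11,12) (11,18) (7,18)]
5. Canonical ring: [(55/13,12) (11,12) (11,18) (7,18)]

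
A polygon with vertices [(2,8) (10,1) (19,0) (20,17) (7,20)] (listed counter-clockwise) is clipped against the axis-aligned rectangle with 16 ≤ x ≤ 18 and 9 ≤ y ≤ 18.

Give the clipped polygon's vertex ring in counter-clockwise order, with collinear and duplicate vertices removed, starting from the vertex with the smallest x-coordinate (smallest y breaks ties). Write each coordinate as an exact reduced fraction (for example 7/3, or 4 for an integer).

Clipped polygon: [(16,9) (18,9) (18,227/13) (16,233/13)]

1. After x ≥ 16: [(16,1/3) (19,0) (20,17) (16,233/13)]
2. After x ≤ 18: [(16,1/3) (18,1/9) (18,227/13) (16,233/13)]
3. After y ≥ 9: [(16,9) (18,9) (18,227/13) (16,233/13)]
4. After y ≤ 18: [(16,9) (18,9) (18,227/13) (16,233/13)]
5. Canonical ring: [(16,9) (18,9) (18,227/13) (16,233/13)]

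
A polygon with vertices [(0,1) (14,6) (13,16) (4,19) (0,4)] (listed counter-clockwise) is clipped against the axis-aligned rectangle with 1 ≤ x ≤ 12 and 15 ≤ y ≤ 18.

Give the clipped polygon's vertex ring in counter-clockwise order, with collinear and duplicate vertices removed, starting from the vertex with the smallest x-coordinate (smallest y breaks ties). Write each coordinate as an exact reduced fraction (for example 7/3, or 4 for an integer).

Clipped polygon: [(44/15,15) (12,15) (12,49/3) (7,18) (56/15,18)]

1. After x ≥ 1: [(1,19/14) (14,6) (13,16) (4,19) (1,31/4)]
2. After x ≤ 12: [(1,19/14) (12,37/7) (12,49/3) (4,19) (1,31/4)]
3. After y ≥ 15: [(12,15) (12,49/3) (4,19) (44/15,15)]
4. After y ≤ 18: [(12,15) (12,49/3) (7,18) (56/15,18) (44/15,15)]
5. Canonical ring: [(44/15,15) (12,15) (12,49/3) (7,18) (56/15,18)]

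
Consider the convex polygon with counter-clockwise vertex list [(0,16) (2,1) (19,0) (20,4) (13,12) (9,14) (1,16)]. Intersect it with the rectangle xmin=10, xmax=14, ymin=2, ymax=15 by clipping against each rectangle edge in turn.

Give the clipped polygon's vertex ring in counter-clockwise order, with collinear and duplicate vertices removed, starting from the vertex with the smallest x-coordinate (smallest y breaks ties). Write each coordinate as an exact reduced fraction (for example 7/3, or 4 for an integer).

Clipped polygon: [(10,2) (14,2) (14,76/7) (13,12) (10,27/2)]

1. After x ≥ 10: [(10,9/17) (19,0) (20,4) (13,12) (10,27/2)]
2. After x ≤ 14: [(10,9/17) (14,5/17) (14,76/7) (13,12) (10,27/2)]
3. After y ≥ 2: [(10,2) (14,2) (14,76/7) (13,12) (10,27/2)]
4. After y ≤ 15: [(10,2) (14,2) (14,76/7) (13,12) (10,27/2)]
5. Canonical ring: [(10,2) (14,2) (14,76/7) (13,12) (10,27/2)]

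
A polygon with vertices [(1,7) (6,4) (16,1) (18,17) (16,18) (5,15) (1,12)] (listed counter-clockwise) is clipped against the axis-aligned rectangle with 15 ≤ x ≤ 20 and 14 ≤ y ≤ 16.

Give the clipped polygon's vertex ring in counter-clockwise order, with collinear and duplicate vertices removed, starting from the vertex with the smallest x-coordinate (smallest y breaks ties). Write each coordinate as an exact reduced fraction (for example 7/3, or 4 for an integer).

1. After x ≥ 15: [(15,13/10) (16,1) (18,17) (16,18) (15,195/11)]
2. After x ≤ 20: [(15,13/10) (16,1) (18,17) (16,18) (15,195/11)]
3. After y ≥ 14: [(15,14) (141/8,14) (18,17) (16,18) (15,195/11)]
4. After y ≤ 16: [(15,16) (15,14) (141/8,14) (143/8,16)]
5. Canonical ring: [(15,14) (141/8,14) (143/8,16) (15,16)]

Clipped polygon: [(15,14) (141/8,14) (143/8,16) (15,16)]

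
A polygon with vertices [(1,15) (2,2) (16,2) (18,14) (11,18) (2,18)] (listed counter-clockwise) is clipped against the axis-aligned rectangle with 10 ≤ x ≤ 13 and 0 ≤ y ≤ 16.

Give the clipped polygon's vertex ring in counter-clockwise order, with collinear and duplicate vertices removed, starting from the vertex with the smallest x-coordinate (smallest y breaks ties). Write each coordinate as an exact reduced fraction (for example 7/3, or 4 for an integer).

Clipped polygon: [(10,2) (13,2) (13,16) (10,16)]

1. After x ≥ 10: [(10,2) (16,2) (18,14) (11,18) (10,18)]
2. After x ≤ 13: [(10,2) (13,2) (13,118/7) (11,18) (10,18)]
3. After y ≥ 0: [(10,2) (13,2) (13,118/7) (11,18) (10,18)]
4. After y ≤ 16: [(10,16) (10,2) (13,2) (13,16)]
5. Canonical ring: [(10,2) (13,2) (13,16) (10,16)]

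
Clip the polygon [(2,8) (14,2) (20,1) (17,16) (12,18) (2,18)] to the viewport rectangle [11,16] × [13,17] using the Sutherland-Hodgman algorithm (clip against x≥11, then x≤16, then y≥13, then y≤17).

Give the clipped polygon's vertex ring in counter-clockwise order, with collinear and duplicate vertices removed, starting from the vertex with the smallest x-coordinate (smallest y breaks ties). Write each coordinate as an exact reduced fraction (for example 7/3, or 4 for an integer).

1. After x ≥ 11: [(11,7/2) (14,2) (20,1) (17,16) (12,18) (11,18)]
2. After x ≤ 16: [(11,7/2) (14,2) (16,5/3) (16,82/5) (12,18) (11,18)]
3. After y ≥ 13: [(11,13) (16,13) (16,82/5) (12,18) (11,18)]
4. After y ≤ 17: [(11,17) (11,13) (16,13) (16,82/5) (29/2,17)]
5. Canonical ring: [(11,13) (16,13) (16,82/5) (29/2,17) (11,17)]

Clipped polygon: [(11,13) (16,13) (16,82/5) (29/2,17) (11,17)]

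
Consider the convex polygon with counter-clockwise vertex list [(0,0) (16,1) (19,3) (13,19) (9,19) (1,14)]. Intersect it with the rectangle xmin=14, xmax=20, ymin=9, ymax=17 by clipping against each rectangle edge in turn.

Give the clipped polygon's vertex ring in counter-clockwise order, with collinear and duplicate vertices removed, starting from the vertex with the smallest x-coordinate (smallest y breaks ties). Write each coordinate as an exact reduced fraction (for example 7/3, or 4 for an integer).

1. After x ≥ 14: [(14,7/8) (16,1) (19,3) (14,49/3)]
2. After x ≤ 20: [(14,7/8) (16,1) (19,3) (14,49/3)]
3. After y ≥ 9: [(14,9) (67/4,9) (14,49/3)]
4. After y ≤ 17: [(14,9) (67/4,9) (14,49/3)]
5. Canonical ring: [(14,9) (67/4,9) (14,49/3)]

Clipped polygon: [(14,9) (67/4,9) (14,49/3)]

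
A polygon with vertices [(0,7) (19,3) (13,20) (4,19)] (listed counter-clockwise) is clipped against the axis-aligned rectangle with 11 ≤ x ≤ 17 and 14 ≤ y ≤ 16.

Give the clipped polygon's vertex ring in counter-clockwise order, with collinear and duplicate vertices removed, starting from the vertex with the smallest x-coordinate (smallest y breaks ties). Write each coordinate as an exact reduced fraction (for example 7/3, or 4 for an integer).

Clipped polygon: [(11,14) (257/17,14) (245/17,16) (11,16)]

1. After x ≥ 11: [(11,89/19) (19,3) (13,20) (11,178/9)]
2. After x ≤ 17: [(11,89/19) (17,65/19) (17,26/3) (13,20) (11,178/9)]
3. After y ≥ 14: [(11,14) (257/17,14) (13,20) (11,178/9)]
4. After y ≤ 16: [(11,16) (11,14) (257/17,14) (245/17,16)]
5. Canonical ring: [(11,14) (257/17,14) (245/17,16) (11,16)]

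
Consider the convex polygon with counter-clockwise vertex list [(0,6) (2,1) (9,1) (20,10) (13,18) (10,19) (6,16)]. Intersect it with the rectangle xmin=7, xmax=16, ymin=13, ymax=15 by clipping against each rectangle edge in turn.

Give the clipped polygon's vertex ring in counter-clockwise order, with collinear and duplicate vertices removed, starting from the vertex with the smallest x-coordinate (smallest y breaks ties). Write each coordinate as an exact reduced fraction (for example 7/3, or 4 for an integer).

1. After x ≥ 7: [(7,1) (9,1) (20,10) (13,18) (10,19) (7,67/4)]
2. After x ≤ 16: [(7,1) (9,1) (16,74/11) (16,102/7) (13,18) (10,19) (7,67/4)]
3. After y ≥ 13: [(7,13) (16,13) (16,102/7) (13,18) (10,19) (7,67/4)]
4. After y ≤ 15: [(7,15) (7,13) (16,13) (16,102/7) (125/8,15)]
5. Canonical ring: [(7,13) (16,13) (16,102/7) (125/8,15) (7,15)]

Clipped polygon: [(7,13) (16,13) (16,102/7) (125/8,15) (7,15)]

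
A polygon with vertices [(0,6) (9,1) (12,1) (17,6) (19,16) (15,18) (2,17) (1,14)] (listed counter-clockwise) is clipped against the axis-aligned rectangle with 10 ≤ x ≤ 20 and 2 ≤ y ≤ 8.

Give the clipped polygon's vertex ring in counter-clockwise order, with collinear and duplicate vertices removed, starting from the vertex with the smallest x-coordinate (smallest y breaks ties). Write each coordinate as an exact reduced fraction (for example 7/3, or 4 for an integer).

Clipped polygon: [(10,2) (13,2) (17,6) (87/5,8) (10,8)]

1. After x ≥ 10: [(10,1) (12,1) (17,6) (19,16) (15,18) (10,229/13)]
2. After x ≤ 20: [(10,1) (12,1) (17,6) (19,16) (15,18) (10,229/13)]
3. After y ≥ 2: [(10,2) (13,2) (17,6) (19,16) (15,18) (10,229/13)]
4. After y ≤ 8: [(10,8) (10,2) (13,2) (17,6) (87/5,8)]
5. Canonical ring: [(10,2) (13,2) (17,6) (87/5,8) (10,8)]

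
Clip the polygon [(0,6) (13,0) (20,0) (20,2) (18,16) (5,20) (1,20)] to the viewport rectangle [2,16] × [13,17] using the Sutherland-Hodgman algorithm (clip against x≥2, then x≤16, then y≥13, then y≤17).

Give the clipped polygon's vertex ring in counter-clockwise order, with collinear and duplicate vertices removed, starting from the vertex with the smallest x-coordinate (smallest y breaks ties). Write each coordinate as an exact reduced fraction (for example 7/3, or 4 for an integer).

Clipped polygon: [(2,13) (16,13) (16,216/13) (59/4,17) (2,17)]

1. After x ≥ 2: [(2,66/13) (13,0) (20,0) (20,2) (18,16) (5,20) (2,20)]
2. After x ≤ 16: [(2,66/13) (13,0) (16,0) (16,216/13) (5,20) (2,20)]
3. After y ≥ 13: [(2,13) (16,13) (16,216/13) (5,20) (2,20)]
4. After y ≤ 17: [(2,17) (2,13) (16,13) (16,216/13) (59/4,17)]
5. Canonical ring: [(2,13) (16,13) (16,216/13) (59/4,17) (2,17)]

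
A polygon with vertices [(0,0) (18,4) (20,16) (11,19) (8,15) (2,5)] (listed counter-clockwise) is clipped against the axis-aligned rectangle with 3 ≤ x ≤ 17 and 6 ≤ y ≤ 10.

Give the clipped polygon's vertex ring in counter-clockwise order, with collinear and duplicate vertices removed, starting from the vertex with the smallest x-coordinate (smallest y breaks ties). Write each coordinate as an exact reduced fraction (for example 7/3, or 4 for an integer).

1. After x ≥ 3: [(3,2/3) (18,4) (20,16) (11,19) (8,15) (3,20/3)]
2. After x ≤ 17: [(3,2/3) (17,34/9) (17,17) (11,19) (8,15) (3,20/3)]
3. After y ≥ 6: [(3,6) (17,6) (17,17) (11,19) (8,15) (3,20/3)]
4. After y ≤ 10: [(3,6) (17,6) (17,10) (5,10) (3,20/3)]
5. Canonical ring: [(3,6) (17,6) (17,10) (5,10) (3,20/3)]

Clipped polygon: [(3,6) (17,6) (17,10) (5,10) (3,20/3)]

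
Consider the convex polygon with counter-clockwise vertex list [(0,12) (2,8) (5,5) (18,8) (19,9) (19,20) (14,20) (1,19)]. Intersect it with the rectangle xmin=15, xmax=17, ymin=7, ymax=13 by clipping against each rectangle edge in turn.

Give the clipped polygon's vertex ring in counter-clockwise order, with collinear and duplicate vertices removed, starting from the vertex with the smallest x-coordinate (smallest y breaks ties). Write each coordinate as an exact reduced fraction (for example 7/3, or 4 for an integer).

1. After x ≥ 15: [(15,95/13) (18,8) (19,9) (19,20) (15,20)]
2. After x ≤ 17: [(15,95/13) (17,101/13) (17,20) (15,20)]
3. After y ≥ 7: [(15,95/13) (17,101/13) (17,20) (15,20)]
4. After y ≤ 13: [(15,13) (15,95/13) (17,101/13) (17,13)]
5. Canonical ring: [(15,95/13) (17,101/13) (17,13) (15,13)]

Clipped polygon: [(15,95/13) (17,101/13) (17,13) (15,13)]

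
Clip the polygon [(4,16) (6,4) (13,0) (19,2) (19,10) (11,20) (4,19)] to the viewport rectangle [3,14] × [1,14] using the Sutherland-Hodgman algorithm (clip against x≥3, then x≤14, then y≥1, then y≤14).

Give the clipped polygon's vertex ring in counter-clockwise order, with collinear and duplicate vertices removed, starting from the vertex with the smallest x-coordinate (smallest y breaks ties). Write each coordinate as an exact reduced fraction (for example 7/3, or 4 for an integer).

1. After x ≥ 3: [(4,16) (6,4) (13,0) (19,2) (19,10) (11,20) (4,19)]
2. After x ≤ 14: [(4,16) (6,4) (13,0) (14,1/3) (14,65/4) (11,20) (4,19)]
3. After y ≥ 1: [(4,16) (6,4) (45/4,1) (14,1) (14,65/4) (11,20) (4,19)]
4. After y ≤ 14: [(13/3,14) (6,4) (45/4,1) (14,1) (14,14)]
5. Canonical ring: [(13/3,14) (6,4) (45/4,1) (14,1) (14,14)]

Clipped polygon: [(13/3,14) (6,4) (45/4,1) (14,1) (14,14)]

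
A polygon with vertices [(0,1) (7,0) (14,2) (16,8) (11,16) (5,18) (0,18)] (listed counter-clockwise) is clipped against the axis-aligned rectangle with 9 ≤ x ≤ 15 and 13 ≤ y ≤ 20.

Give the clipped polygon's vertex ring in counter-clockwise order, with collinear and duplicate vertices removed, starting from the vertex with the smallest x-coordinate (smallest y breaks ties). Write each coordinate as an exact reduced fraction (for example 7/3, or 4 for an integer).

1. After x ≥ 9: [(9,4/7) (14,2) (16,8) (11,16) (9,50/3)]
2. After x ≤ 15: [(9,4/7) (14,2) (15,5) (15,48/5) (11,16) (9,50/3)]
3. After y ≥ 13: [(9,13) (103/8,13) (11,16) (9,50/3)]
4. After y ≤ 20: [(9,13) (103/8,13) (11,16) (9,50/3)]
5. Canonical ring: [(9,13) (103/8,13) (11,16) (9,50/3)]

Clipped polygon: [(9,13) (103/8,13) (11,16) (9,50/3)]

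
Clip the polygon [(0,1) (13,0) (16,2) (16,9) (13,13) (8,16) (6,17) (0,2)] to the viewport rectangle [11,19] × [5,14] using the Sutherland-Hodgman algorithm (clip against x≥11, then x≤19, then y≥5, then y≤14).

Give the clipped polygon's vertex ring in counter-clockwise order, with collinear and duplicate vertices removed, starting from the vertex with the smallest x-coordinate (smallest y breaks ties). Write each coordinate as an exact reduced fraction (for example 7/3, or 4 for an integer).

1. After x ≥ 11: [(11,2/13) (13,0) (16,2) (16,9) (13,13) (11,71/5)]
2. After x ≤ 19: [(11,2/13) (13,0) (16,2) (16,9) (13,13) (11,71/5)]
3. After y ≥ 5: [(11,5) (16,5) (16,9) (13,13) (11,71/5)]
4. After y ≤ 14: [(11,14) (11,5) (16,5) (16,9) (13,13) (34/3,14)]
5. Canonical ring: [(11,5) (16,5) (16,9) (13,13) (34/3,14) (11,14)]

Clipped polygon: [(11,5) (16,5) (16,9) (13,13) (34/3,14) (11,14)]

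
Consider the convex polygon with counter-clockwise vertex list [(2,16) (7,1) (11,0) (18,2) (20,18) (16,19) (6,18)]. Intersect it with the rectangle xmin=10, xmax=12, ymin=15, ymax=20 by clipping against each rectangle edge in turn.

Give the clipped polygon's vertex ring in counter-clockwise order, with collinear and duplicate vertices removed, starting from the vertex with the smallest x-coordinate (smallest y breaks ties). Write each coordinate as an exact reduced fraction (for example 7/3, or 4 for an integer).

1. After x ≥ 10: [(10,1/4) (11,0) (18,2) (20,18) (16,19) (10,92/5)]
2. After x ≤ 12: [(10,1/4) (11,0) (12,2/7) (12,93/5) (10,92/5)]
3. After y ≥ 15: [(10,15) (12,15) (12,93/5) (10,92/5)]
4. After y ≤ 20: [(10,15) (12,15) (12,93/5) (10,92/5)]
5. Canonical ring: [(10,15) (12,15) (12,93/5) (10,92/5)]

Clipped polygon: [(10,15) (12,15) (12,93/5) (10,92/5)]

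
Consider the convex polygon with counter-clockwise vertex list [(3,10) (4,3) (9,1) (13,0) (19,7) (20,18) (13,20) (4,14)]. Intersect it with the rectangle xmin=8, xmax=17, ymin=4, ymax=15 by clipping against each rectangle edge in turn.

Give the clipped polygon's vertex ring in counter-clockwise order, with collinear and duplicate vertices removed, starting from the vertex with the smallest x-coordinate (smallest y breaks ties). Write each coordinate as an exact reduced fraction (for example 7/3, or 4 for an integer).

1. After x ≥ 8: [(8,7/5) (9,1) (13,0) (19,7) (20,18) (13,20) (8,50/3)]
2. After x ≤ 17: [(8,7/5) (9,1) (13,0) (17,14/3) (17,132/7) (13,20) (8,50/3)]
3. After y ≥ 4: [(8,4) (115/7,4) (17,14/3) (17,132/7) (13,20) (8,50/3)]
4. After y ≤ 15: [(8,15) (8,4) (115/7,4) (17,14/3) (17,15)]
5. Canonical ring: [(8,4) (115/7,4) (17,14/3) (17,15) (8,15)]

Clipped polygon: [(8,4) (115/7,4) (17,14/3) (17,15) (8,15)]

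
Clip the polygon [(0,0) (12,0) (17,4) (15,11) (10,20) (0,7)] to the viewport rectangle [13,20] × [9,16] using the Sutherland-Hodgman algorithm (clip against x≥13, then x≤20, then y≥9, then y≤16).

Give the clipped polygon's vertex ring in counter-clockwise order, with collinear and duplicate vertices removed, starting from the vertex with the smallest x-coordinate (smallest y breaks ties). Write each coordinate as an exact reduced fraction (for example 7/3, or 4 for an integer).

1. After x ≥ 13: [(13,4/5) (17,4) (15,11) (13,73/5)]
2. After x ≤ 20: [(13,4/5) (17,4) (15,11) (13,73/5)]
3. After y ≥ 9: [(13,9) (109/7,9) (15,11) (13,73/5)]
4. After y ≤ 16: [(13,9) (109/7,9) (15,11) (13,73/5)]
5. Canonical ring: [(13,9) (109/7,9) (15,11) (13,73/5)]

Clipped polygon: [(13,9) (109/7,9) (15,11) (13,73/5)]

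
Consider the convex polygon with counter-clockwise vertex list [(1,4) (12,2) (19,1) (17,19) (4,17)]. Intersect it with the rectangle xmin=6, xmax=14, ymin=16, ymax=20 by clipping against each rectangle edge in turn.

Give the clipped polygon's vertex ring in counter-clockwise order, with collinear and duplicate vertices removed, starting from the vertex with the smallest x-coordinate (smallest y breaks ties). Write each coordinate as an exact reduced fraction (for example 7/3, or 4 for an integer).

1. After x ≥ 6: [(6,34/11) (12,2) (19,1) (17,19) (6,225/13)]
2. After x ≤ 14: [(6,34/11) (12,2) (14,12/7) (14,241/13) (6,225/13)]
3. After y ≥ 16: [(6,16) (14,16) (14,241/13) (6,225/13)]
4. After y ≤ 20: [(6,16) (14,16) (14,241/13) (6,225/13)]
5. Canonical ring: [(6,16) (14,16) (14,241/13) (6,225/13)]

Clipped polygon: [(6,16) (14,16) (14,241/13) (6,225/13)]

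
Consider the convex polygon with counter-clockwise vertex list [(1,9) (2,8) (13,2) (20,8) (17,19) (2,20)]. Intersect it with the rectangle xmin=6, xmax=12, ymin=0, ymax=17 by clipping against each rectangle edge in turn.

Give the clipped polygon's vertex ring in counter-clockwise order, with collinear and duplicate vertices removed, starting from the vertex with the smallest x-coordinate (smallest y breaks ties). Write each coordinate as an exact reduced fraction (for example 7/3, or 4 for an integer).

Clipped polygon: [(6,64/11) (12,28/11) (12,17) (6,17)]

1. After x ≥ 6: [(6,64/11) (13,2) (20,8) (17,19) (6,296/15)]
2. After x ≤ 12: [(6,64/11) (12,28/11) (12,58/3) (6,296/15)]
3. After y ≥ 0: [(6,64/11) (12,28/11) (12,58/3) (6,296/15)]
4. After y ≤ 17: [(6,17) (6,64/11) (12,28/11) (12,17)]
5. Canonical ring: [(6,64/11) (12,28/11) (12,17) (6,17)]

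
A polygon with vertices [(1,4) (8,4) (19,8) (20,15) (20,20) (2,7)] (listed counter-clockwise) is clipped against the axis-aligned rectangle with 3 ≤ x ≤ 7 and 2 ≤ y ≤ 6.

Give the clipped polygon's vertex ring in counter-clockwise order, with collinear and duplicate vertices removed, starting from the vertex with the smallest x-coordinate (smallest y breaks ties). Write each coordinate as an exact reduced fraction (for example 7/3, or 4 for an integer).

Clipped polygon: [(3,4) (7,4) (7,6) (3,6)]

1. After x ≥ 3: [(3,4) (8,4) (19,8) (20,15) (20,20) (3,139/18)]
2. After x ≤ 7: [(3,4) (7,4) (7,191/18) (3,139/18)]
3. After y ≥ 2: [(3,4) (7,4) (7,191/18) (3,139/18)]
4. After y ≤ 6: [(3,6) (3,4) (7,4) (7,6)]
5. Canonical ring: [(3,4) (7,4) (7,6) (3,6)]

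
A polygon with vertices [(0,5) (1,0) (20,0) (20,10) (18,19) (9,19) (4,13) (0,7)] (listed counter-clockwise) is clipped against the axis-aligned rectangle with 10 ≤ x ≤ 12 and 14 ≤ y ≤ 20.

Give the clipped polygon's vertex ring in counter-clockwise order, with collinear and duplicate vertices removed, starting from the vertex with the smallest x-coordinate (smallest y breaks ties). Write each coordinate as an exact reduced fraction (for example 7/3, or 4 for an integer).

1. After x ≥ 10: [(10,0) (20,0) (20,10) (18,19) (10,19)]
2. After x ≤ 12: [(10,0) (12,0) (12,19) (10,19)]
3. After y ≥ 14: [(10,14) (12,14) (12,19) (10,19)]
4. After y ≤ 20: [(10,14) (12,14) (12,19) (10,19)]
5. Canonical ring: [(10,14) (12,14) (12,19) (10,19)]

Clipped polygon: [(10,14) (12,14) (12,19) (10,19)]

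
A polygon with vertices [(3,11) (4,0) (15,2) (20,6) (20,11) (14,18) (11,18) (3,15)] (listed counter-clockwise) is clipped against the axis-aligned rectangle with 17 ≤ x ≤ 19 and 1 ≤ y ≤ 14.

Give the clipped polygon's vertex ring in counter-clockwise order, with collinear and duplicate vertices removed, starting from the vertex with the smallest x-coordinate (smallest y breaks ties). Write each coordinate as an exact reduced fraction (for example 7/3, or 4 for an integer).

1. After x ≥ 17: [(17,18/5) (20,6) (20,11) (17,29/2)]
2. After x ≤ 19: [(17,18/5) (19,26/5) (19,73/6) (17,29/2)]
3. After y ≥ 1: [(17,18/5) (19,26/5) (19,73/6) (17,29/2)]
4. After y ≤ 14: [(17,14) (17,18/5) (19,26/5) (19,73/6) (122/7,14)]
5. Canonical ring: [(17,18/5) (19,26/5) (19,73/6) (122/7,14) (17,14)]

Clipped polygon: [(17,18/5) (19,26/5) (19,73/6) (122/7,14) (17,14)]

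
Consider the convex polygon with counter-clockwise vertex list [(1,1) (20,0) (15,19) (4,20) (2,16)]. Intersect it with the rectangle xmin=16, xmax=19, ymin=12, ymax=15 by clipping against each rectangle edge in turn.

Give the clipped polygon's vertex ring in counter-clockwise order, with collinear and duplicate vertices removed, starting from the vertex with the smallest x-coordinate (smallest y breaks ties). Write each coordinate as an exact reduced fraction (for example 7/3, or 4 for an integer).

1. After x ≥ 16: [(16,4/19) (20,0) (16,76/5)]
2. After x ≤ 19: [(16,4/19) (19,1/19) (19,19/5) (16,76/5)]
3. After y ≥ 12: [(16,12) (320/19,12) (16,76/5)]
4. After y ≤ 15: [(16,15) (16,12) (320/19,12) (305/19,15)]
5. Canonical ring: [(16,12) (320/19,12) (305/19,15) (16,15)]

Clipped polygon: [(16,12) (320/19,12) (305/19,15) (16,15)]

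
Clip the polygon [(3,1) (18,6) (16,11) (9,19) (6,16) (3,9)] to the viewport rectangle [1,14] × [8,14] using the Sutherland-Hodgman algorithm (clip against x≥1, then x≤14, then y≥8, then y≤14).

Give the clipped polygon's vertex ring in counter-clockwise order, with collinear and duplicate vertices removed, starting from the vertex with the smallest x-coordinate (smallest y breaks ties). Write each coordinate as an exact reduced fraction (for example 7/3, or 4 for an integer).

Clipped polygon: [(3,8) (14,8) (14,93/7) (107/8,14) (36/7,14) (3,9)]

1. After x ≥ 1: [(3,1) (18,6) (16,11) (9,19) (6,16) (3,9)]
2. After x ≤ 14: [(3,1) (14,14/3) (14,93/7) (9,19) (6,16) (3,9)]
3. After y ≥ 8: [(3,8) (14,8) (14,93/7) (9,19) (6,16) (3,9)]
4. After y ≤ 14: [(3,8) (14,8) (14,93/7) (107/8,14) (36/7,14) (3,9)]
5. Canonical ring: [(3,8) (14,8) (14,93/7) (107/8,14) (36/7,14) (3,9)]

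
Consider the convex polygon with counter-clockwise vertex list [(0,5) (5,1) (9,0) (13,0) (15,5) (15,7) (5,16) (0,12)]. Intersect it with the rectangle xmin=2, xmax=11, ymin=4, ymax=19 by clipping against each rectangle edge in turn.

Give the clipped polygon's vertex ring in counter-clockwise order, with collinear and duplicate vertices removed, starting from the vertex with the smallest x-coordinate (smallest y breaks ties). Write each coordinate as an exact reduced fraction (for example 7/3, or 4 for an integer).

1. After x ≥ 2: [(2,17/5) (5,1) (9,0) (13,0) (15,5) (15,7) (5,16) (2,68/5)]
2. After x ≤ 11: [(2,17/5) (5,1) (9,0) (11,0) (11,53/5) (5,16) (2,68/5)]
3. After y ≥ 4: [(2,4) (11,4) (11,53/5) (5,16) (2,68/5)]
4. After y ≤ 19: [(2,4) (11,4) (11,53/5) (5,16) (2,68/5)]
5. Canonical ring: [(2,4) (11,4) (11,53/5) (5,16) (2,68/5)]

Clipped polygon: [(2,4) (11,4) (11,53/5) (5,16) (2,68/5)]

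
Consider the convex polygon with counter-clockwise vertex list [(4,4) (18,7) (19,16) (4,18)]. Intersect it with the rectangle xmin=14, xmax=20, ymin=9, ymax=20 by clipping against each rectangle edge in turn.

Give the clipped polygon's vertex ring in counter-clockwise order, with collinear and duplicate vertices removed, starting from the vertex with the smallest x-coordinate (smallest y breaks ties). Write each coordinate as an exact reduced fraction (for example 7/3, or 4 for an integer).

1. After x ≥ 14: [(14,43/7) (18,7) (19,16) (14,50/3)]
2. After x ≤ 20: [(14,43/7) (18,7) (19,16) (14,50/3)]
3. After y ≥ 9: [(14,9) (164/9,9) (19,16) (14,50/3)]
4. After y ≤ 20: [(14,9) (164/9,9) (19,16) (14,50/3)]
5. Canonical ring: [(14,9) (164/9,9) (19,16) (14,50/3)]

Clipped polygon: [(14,9) (164/9,9) (19,16) (14,50/3)]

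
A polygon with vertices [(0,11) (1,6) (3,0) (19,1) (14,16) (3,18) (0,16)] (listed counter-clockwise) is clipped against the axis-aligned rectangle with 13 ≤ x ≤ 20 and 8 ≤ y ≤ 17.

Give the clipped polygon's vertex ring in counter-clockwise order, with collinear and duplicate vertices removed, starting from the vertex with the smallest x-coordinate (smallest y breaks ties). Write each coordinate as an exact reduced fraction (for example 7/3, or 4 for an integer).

Clipped polygon: [(13,8) (50/3,8) (14,16) (13,178/11)]

1. After x ≥ 13: [(13,5/8) (19,1) (14,16) (13,178/11)]
2. After x ≤ 20: [(13,5/8) (19,1) (14,16) (13,178/11)]
3. After y ≥ 8: [(13,8) (50/3,8) (14,16) (13,178/11)]
4. After y ≤ 17: [(13,8) (50/3,8) (14,16) (13,178/11)]
5. Canonical ring: [(13,8) (50/3,8) (14,16) (13,178/11)]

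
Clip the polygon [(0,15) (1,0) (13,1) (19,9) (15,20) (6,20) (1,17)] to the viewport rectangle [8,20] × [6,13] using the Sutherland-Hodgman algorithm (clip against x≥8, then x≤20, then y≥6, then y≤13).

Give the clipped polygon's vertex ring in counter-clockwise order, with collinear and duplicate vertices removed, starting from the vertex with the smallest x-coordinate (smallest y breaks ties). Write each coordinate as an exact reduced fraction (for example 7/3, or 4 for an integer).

Clipped polygon: [(8,6) (67/4,6) (19,9) (193/11,13) (8,13)]

1. After x ≥ 8: [(8,7/12) (13,1) (19,9) (15,20) (8,20)]
2. After x ≤ 20: [(8,7/12) (13,1) (19,9) (15,20) (8,20)]
3. After y ≥ 6: [(8,6) (67/4,6) (19,9) (15,20) (8,20)]
4. After y ≤ 13: [(8,13) (8,6) (67/4,6) (19,9) (193/11,13)]
5. Canonical ring: [(8,6) (67/4,6) (19,9) (193/11,13) (8,13)]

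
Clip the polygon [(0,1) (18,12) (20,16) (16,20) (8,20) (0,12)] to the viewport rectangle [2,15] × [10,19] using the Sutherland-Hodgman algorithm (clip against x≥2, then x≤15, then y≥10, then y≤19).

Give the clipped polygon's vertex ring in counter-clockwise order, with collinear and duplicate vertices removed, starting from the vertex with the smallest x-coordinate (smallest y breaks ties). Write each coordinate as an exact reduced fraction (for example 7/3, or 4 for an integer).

Clipped polygon: [(2,10) (162/11,10) (15,61/6) (15,19) (7,19) (2,14)]

1. After x ≥ 2: [(2,20/9) (18,12) (20,16) (16,20) (8,20) (2,14)]
2. After x ≤ 15: [(2,20/9) (15,61/6) (15,20) (8,20) (2,14)]
3. After y ≥ 10: [(2,10) (162/11,10) (15,61/6) (15,20) (8,20) (2,14)]
4. After y ≤ 19: [(2,10) (162/11,10) (15,61/6) (15,19) (7,19) (2,14)]
5. Canonical ring: [(2,10) (162/11,10) (15,61/6) (15,19) (7,19) (2,14)]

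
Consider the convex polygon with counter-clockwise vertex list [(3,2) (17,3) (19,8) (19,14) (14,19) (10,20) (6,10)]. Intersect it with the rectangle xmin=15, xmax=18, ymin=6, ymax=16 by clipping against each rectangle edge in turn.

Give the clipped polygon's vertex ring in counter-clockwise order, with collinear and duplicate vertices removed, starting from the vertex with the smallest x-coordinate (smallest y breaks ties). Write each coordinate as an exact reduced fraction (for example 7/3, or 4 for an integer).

1. After x ≥ 15: [(15,20/7) (17,3) (19,8) (19,14) (15,18)]
2. After x ≤ 18: [(15,20/7) (17,3) (18,11/2) (18,15) (15,18)]
3. After y ≥ 6: [(15,6) (18,6) (18,15) (15,18)]
4. After y ≤ 16: [(15,16) (15,6) (18,6) (18,15) (17,16)]
5. Canonical ring: [(15,6) (18,6) (18,15) (17,16) (15,16)]

Clipped polygon: [(15,6) (18,6) (18,15) (17,16) (15,16)]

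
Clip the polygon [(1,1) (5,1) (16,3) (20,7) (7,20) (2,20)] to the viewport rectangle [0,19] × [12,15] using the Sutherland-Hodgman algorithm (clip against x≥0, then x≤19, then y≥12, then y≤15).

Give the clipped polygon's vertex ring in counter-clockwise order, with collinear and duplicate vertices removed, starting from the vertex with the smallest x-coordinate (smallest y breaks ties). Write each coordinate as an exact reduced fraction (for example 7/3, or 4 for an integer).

1. After x ≥ 0: [(1,1) (5,1) (16,3) (20,7) (7,20) (2,20)]
2. After x ≤ 19: [(1,1) (5,1) (16,3) (19,6) (19,8) (7,20) (2,20)]
3. After y ≥ 12: [(30/19,12) (15,12) (7,20) (2,20)]
4. After y ≤ 15: [(33/19,15) (30/19,12) (15,12) (12,15)]
5. Canonical ring: [(30/19,12) (15,12) (12,15) (33/19,15)]

Clipped polygon: [(30/19,12) (15,12) (12,15) (33/19,15)]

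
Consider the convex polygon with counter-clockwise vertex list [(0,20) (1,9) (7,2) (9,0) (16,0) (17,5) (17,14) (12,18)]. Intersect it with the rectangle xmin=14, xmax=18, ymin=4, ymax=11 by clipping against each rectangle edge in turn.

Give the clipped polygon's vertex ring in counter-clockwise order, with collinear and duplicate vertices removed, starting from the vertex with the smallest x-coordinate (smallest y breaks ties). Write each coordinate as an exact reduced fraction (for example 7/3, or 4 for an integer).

Clipped polygon: [(14,4) (84/5,4) (17,5) (17,11) (14,11)]

1. After x ≥ 14: [(14,0) (16,0) (17,5) (17,14) (14,82/5)]
2. After x ≤ 18: [(14,0) (16,0) (17,5) (17,14) (14,82/5)]
3. After y ≥ 4: [(14,4) (84/5,4) (17,5) (17,14) (14,82/5)]
4. After y ≤ 11: [(14,11) (14,4) (84/5,4) (17,5) (17,11)]
5. Canonical ring: [(14,4) (84/5,4) (17,5) (17,11) (14,11)]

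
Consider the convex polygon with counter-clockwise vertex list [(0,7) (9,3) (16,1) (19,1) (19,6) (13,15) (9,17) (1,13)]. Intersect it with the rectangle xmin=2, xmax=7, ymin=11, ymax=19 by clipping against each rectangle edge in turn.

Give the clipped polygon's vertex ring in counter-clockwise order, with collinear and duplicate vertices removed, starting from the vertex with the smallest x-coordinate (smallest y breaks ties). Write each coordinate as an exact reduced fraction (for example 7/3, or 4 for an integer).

Clipped polygon: [(2,11) (7,11) (7,16) (2,27/2)]

1. After x ≥ 2: [(2,55/9) (9,3) (16,1) (19,1) (19,6) (13,15) (9,17) (2,27/2)]
2. After x ≤ 7: [(2,55/9) (7,35/9) (7,16) (2,27/2)]
3. After y ≥ 11: [(2,11) (7,11) (7,16) (2,27/2)]
4. After y ≤ 19: [(2,11) (7,11) (7,16) (2,27/2)]
5. Canonical ring: [(2,11) (7,11) (7,16) (2,27/2)]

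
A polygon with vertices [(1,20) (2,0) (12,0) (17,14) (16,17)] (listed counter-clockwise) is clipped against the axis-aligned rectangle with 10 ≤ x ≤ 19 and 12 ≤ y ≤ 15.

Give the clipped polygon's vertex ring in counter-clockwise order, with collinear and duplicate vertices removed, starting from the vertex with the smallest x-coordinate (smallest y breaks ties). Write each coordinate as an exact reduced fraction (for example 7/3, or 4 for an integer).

Clipped polygon: [(10,12) (114/7,12) (17,14) (50/3,15) (10,15)]

1. After x ≥ 10: [(10,91/5) (10,0) (12,0) (17,14) (16,17)]
2. After x ≤ 19: [(10,91/5) (10,0) (12,0) (17,14) (16,17)]
3. After y ≥ 12: [(10,91/5) (10,12) (114/7,12) (17,14) (16,17)]
4. After y ≤ 15: [(10,15) (10,12) (114/7,12) (17,14) (50/3,15)]
5. Canonical ring: [(10,12) (114/7,12) (17,14) (50/3,15) (10,15)]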